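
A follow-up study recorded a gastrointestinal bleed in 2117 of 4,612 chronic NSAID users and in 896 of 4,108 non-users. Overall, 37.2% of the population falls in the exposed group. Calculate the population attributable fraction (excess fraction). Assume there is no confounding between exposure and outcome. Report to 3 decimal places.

PAF ≈ 0.291

p₁ = P(outcome | exposed) = 2117/4612 = 0.45902
p₀ = P(outcome | unexposed) = 896/4108 = 0.21811
Overall risk P(Y=1) = π·p₁ + (1−π)·p₀ = 0.372×0.45902 + 0.628×0.21811 = 0.30773.
Under exogeneity, PAF = [P(Y=1) − p₀] / P(Y=1).
PAF = (0.30773 − 0.21811) / 0.30773 ≈ 0.2912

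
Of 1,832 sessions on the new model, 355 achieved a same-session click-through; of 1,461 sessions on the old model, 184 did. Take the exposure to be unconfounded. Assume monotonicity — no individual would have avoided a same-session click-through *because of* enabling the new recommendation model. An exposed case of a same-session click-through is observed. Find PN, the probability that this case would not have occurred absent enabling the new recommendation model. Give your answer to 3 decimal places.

p₁ = P(outcome | exposed) = 355/1832 = 0.19378
p₀ = P(outcome | unexposed) = 184/1461 = 0.12594
Under exogeneity and monotonicity, PN = (p₁ − p₀) / p₁.
PN = (0.19378 − 0.12594) / 0.19378 = 0.067836 / 0.19378 ≈ 0.3501

PN ≈ 0.350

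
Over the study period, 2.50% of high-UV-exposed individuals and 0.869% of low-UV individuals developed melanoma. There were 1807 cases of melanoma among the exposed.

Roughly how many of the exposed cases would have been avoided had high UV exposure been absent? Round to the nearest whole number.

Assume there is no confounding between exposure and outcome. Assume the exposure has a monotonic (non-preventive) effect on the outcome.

about 1179 cases

p₁ = 0.025, p₀ = 0.00869.
PN = (p₁ − p₀)/p₁ = (0.025 − 0.00869) / 0.025 ≈ 0.65240.
Attributable cases ≈ PN × (exposed cases) = 0.65240 × 1807 ≈ 1178.89.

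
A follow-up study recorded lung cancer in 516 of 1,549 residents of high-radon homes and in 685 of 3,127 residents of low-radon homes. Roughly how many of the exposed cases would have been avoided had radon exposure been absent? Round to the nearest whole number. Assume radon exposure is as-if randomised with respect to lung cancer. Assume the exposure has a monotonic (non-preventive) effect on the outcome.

p₁ = P(outcome | exposed) = 516/1549 = 0.33312
p₀ = P(outcome | unexposed) = 685/3127 = 0.21906
PN = (p₁ − p₀)/p₁ = (0.33312 − 0.21906) / 0.33312 ≈ 0.34240.
Attributable cases ≈ PN × (exposed cases) = 0.34240 × 516 ≈ 176.68.

about 177 cases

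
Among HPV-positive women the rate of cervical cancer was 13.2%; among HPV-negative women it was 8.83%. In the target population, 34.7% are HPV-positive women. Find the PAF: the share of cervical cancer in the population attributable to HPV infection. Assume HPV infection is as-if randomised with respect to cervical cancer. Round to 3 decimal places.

PAF ≈ 0.147

p₁ = 0.132, p₀ = 0.0883.
Overall risk P(Y=1) = π·p₁ + (1−π)·p₀ = 0.347×0.132 + 0.653×0.0883 = 0.10346.
Under exogeneity, PAF = [P(Y=1) − p₀] / P(Y=1).
PAF = (0.10346 − 0.0883) / 0.10346 ≈ 0.1466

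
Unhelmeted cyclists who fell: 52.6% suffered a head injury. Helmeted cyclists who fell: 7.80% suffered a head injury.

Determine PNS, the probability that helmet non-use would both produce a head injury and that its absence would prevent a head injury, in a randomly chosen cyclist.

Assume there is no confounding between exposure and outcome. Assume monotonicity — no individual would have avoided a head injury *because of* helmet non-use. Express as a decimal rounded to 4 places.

PNS ≈ 0.4480

p₁ = 0.526, p₀ = 0.078.
Under exogeneity and monotonicity, PNS = p₁ − p₀.
PNS = 0.526 − 0.078 = 0.448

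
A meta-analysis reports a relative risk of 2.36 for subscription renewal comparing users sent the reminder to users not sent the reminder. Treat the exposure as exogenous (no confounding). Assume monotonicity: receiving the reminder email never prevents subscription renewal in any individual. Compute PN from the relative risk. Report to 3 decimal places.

Under exogeneity and monotonicity, PN = (RR − 1) / RR = 1 − 1/RR.
PN = (2.36 − 1) / 2.36 = 1.36 / 2.36 ≈ 0.5763

PN ≈ 0.576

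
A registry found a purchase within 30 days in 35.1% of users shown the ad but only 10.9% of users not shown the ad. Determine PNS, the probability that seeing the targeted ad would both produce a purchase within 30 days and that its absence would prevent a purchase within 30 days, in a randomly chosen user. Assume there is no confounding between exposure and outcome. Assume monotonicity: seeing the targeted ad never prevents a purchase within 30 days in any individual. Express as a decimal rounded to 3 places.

p₁ = 0.351, p₀ = 0.109.
Under exogeneity and monotonicity, PNS = p₁ − p₀.
PNS = 0.351 − 0.109 = 0.242

PNS ≈ 0.242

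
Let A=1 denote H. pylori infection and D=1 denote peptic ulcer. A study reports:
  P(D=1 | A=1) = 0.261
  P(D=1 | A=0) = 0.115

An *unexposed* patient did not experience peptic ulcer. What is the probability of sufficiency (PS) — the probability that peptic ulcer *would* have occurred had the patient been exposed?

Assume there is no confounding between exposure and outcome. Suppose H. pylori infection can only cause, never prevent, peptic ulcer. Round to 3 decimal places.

Let p₁ = 0.261, p₀ = 0.115.
Under exogeneity and monotonicity, PS = (p₁ − p₀) / (1 − p₀).
PS = (0.261 − 0.115) / (1 − 0.115) = 0.146 / 0.885 ≈ 0.1650

PS ≈ 0.165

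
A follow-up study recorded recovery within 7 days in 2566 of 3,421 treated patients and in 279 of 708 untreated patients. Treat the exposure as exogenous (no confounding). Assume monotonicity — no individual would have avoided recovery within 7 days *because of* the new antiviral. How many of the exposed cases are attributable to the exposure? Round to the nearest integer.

p₁ = P(outcome | exposed) = 2566/3421 = 0.75007
p₀ = P(outcome | unexposed) = 279/708 = 0.39407
PN = (p₁ − p₀)/p₁ = (0.75007 − 0.39407) / 0.75007 ≈ 0.47463.
Attributable cases ≈ PN × (exposed cases) = 0.47463 × 2566 ≈ 1217.89.

about 1218 cases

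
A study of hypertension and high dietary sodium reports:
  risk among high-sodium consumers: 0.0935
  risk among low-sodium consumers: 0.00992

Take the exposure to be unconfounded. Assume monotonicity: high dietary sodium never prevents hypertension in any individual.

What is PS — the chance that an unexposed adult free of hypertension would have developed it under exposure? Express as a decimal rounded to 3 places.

PS ≈ 0.084

Let p₁ = 0.0935, p₀ = 0.00992.
Under exogeneity and monotonicity, PS = (p₁ − p₀) / (1 − p₀).
PS = (0.0935 − 0.00992) / (1 − 0.00992) = 0.08358 / 0.99008 ≈ 0.0844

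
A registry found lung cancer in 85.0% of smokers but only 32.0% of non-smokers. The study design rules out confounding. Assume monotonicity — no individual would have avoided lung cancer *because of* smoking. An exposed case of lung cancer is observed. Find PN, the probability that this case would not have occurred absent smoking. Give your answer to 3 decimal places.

PN ≈ 0.624

p₁ = 0.85, p₀ = 0.32.
Under exogeneity and monotonicity, PN = (p₁ − p₀) / p₁.
PN = (0.85 − 0.32) / 0.85 = 0.53 / 0.85 ≈ 0.6235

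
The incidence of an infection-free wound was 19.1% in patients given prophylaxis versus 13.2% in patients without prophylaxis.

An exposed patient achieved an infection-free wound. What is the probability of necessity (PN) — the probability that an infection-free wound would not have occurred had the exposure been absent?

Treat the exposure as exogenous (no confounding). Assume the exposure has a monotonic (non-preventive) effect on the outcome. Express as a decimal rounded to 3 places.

PN ≈ 0.309

p₁ = 0.191, p₀ = 0.132.
Under exogeneity and monotonicity, PN = (p₁ − p₀) / p₁.
PN = (0.191 − 0.132) / 0.191 = 0.059 / 0.191 ≈ 0.3089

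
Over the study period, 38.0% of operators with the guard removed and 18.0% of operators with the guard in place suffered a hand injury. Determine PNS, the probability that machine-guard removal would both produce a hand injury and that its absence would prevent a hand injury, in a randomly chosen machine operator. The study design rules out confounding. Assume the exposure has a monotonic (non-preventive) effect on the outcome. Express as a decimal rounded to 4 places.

p₁ = 0.38, p₀ = 0.18.
Under exogeneity and monotonicity, PNS = p₁ − p₀.
PNS = 0.38 − 0.18 = 0.2

PNS ≈ 0.2000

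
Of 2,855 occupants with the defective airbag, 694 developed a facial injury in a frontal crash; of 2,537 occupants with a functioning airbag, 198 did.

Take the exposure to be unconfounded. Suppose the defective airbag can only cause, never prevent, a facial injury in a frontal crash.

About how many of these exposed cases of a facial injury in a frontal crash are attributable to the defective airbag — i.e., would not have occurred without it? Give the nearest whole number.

about 471 cases

p₁ = P(outcome | exposed) = 694/2855 = 0.24308
p₀ = P(outcome | unexposed) = 198/2537 = 0.078045
PN = (p₁ − p₀)/p₁ = (0.24308 − 0.078045) / 0.24308 ≈ 0.67894.
Attributable cases ≈ PN × (exposed cases) = 0.67894 × 694 ≈ 471.18.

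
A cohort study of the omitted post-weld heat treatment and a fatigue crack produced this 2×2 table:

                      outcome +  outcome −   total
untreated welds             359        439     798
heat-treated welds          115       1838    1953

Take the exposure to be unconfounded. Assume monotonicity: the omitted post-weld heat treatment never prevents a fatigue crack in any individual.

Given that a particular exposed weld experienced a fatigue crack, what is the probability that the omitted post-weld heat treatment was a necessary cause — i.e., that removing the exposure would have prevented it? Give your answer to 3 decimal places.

p₁ = P(outcome | exposed) = 359/798 = 0.44987
p₀ = P(outcome | unexposed) = 115/1953 = 0.058884
Under exogeneity and monotonicity, PN = (p₁ − p₀) / p₁.
PN = (0.44987 − 0.058884) / 0.44987 = 0.39099 / 0.44987 ≈ 0.8691

PN ≈ 0.869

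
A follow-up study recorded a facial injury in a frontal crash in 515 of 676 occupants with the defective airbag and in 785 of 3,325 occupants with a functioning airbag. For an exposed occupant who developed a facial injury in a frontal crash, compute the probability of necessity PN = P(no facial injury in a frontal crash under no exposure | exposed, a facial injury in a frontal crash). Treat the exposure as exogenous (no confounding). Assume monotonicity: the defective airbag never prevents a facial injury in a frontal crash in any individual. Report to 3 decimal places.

PN ≈ 0.690

p₁ = P(outcome | exposed) = 515/676 = 0.76183
p₀ = P(outcome | unexposed) = 785/3325 = 0.23609
Under exogeneity and monotonicity, PN = (p₁ − p₀) / p₁.
PN = (0.76183 − 0.23609) / 0.76183 = 0.52574 / 0.76183 ≈ 0.6901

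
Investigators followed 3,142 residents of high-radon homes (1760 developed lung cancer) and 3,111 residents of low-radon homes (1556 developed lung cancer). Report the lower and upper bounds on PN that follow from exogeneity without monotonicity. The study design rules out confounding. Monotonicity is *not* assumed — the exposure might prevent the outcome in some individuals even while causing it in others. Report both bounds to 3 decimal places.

p₁ = P(outcome | exposed) = 1760/3142 = 0.56015
p₀ = P(outcome | unexposed) = 1556/3111 = 0.50016
Under exogeneity alone the bounds on PN are max{0,(p₁−p₀)/p₁} ≤ PN ≤ min{1,(1−p₀)/p₁}.
  lower = (p₁ − p₀)/p₁ = 0.059992 / 0.56015 ≈ 0.1071
  upper = min{1, (1 − p₀)/p₁} = 0.49984 / 0.56015 ≈ 0.8923

0.107 ≤ PN ≤ 0.892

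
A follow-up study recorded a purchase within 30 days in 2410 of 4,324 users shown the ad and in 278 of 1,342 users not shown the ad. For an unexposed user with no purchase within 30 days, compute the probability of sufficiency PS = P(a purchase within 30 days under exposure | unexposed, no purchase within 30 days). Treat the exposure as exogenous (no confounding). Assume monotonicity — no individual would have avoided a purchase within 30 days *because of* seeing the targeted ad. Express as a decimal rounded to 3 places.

PS ≈ 0.442

p₁ = P(outcome | exposed) = 2410/4324 = 0.55735
p₀ = P(outcome | unexposed) = 278/1342 = 0.20715
Under exogeneity and monotonicity, PS = (p₁ − p₀) / (1 − p₀).
PS = (0.55735 − 0.20715) / (1 − 0.20715) = 0.3502 / 0.79285 ≈ 0.4417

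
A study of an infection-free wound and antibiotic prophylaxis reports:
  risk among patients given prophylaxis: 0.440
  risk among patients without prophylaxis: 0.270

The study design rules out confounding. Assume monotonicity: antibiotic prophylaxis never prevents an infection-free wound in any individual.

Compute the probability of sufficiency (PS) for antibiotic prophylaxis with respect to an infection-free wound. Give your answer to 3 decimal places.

PS ≈ 0.233

Let p₁ = 0.44, p₀ = 0.27.
Under exogeneity and monotonicity, PS = (p₁ − p₀) / (1 − p₀).
PS = (0.44 − 0.27) / (1 − 0.27) = 0.17 / 0.73 ≈ 0.2329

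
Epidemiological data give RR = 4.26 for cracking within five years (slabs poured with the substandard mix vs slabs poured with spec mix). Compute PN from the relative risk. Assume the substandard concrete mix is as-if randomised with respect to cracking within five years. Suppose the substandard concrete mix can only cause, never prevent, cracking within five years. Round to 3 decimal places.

PN ≈ 0.765

Under exogeneity and monotonicity, PN = (RR − 1) / RR = 1 − 1/RR.
PN = (4.26 − 1) / 4.26 = 3.26 / 4.26 ≈ 0.7653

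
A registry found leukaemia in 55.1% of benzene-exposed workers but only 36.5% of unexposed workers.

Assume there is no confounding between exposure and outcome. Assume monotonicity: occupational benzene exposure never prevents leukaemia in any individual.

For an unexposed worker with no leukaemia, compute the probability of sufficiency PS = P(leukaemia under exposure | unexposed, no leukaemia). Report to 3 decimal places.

PS ≈ 0.293

p₁ = 0.551, p₀ = 0.365.
Under exogeneity and monotonicity, PS = (p₁ − p₀) / (1 − p₀).
PS = (0.551 − 0.365) / (1 − 0.365) = 0.186 / 0.635 ≈ 0.2929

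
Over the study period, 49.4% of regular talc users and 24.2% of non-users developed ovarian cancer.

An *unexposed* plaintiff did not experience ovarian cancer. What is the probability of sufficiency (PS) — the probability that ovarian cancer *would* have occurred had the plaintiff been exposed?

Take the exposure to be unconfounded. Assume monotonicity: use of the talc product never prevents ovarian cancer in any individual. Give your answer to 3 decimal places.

PS ≈ 0.332

p₁ = 0.494, p₀ = 0.242.
Under exogeneity and monotonicity, PS = (p₁ − p₀) / (1 − p₀).
PS = (0.494 − 0.242) / (1 − 0.242) = 0.252 / 0.758 ≈ 0.3325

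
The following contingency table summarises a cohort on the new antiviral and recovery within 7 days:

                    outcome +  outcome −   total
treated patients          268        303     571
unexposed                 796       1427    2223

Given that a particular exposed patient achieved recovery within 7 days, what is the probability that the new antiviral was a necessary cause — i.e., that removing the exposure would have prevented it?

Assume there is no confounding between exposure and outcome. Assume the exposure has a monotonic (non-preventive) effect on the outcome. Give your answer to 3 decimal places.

PN ≈ 0.237

p₁ = P(outcome | exposed) = 268/571 = 0.46935
p₀ = P(outcome | unexposed) = 796/2223 = 0.35807
Under exogeneity and monotonicity, PN = (p₁ − p₀)/p₁.
PN = (0.46935 − 0.35807) / 0.46935 ≈ 0.2371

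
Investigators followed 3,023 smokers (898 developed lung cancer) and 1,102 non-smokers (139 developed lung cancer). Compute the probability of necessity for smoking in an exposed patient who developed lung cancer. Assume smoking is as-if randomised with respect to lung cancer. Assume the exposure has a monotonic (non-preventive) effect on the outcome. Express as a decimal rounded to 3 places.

PN ≈ 0.575

p₁ = P(outcome | exposed) = 898/3023 = 0.29706
p₀ = P(outcome | unexposed) = 139/1102 = 0.12613
Under exogeneity and monotonicity, PN = (p₁ − p₀) / p₁.
PN = (0.29706 − 0.12613) / 0.29706 = 0.17092 / 0.29706 ≈ 0.5754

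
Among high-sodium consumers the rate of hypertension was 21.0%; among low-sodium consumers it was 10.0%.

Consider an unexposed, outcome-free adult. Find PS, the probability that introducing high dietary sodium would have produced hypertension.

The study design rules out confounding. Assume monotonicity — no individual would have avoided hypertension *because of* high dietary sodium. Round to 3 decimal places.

PS ≈ 0.122

p₁ = 0.21, p₀ = 0.1.
Under exogeneity and monotonicity, PS = (p₁ − p₀) / (1 − p₀).
PS = (0.21 − 0.1) / (1 − 0.1) = 0.11 / 0.9 ≈ 0.1222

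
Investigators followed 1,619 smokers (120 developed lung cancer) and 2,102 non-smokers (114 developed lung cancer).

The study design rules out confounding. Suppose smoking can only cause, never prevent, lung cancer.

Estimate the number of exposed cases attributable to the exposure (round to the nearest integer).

p₁ = P(outcome | exposed) = 120/1619 = 0.07412
p₀ = P(outcome | unexposed) = 114/2102 = 0.054234
PN = (p₁ − p₀)/p₁ = (0.07412 − 0.054234) / 0.07412 ≈ 0.26829.
Attributable cases ≈ PN × (exposed cases) = 0.26829 × 120 ≈ 32.20.

about 32 cases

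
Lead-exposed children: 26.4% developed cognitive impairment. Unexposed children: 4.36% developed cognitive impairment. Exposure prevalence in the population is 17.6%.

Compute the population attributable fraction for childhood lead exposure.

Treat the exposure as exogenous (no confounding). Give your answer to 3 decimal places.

p₁ = 0.264, p₀ = 0.0436.
Overall risk P(Y=1) = π·p₁ + (1−π)·p₀ = 0.176×0.264 + 0.824×0.0436 = 0.08239.
Under exogeneity, PAF = [P(Y=1) − p₀] / P(Y=1).
PAF = (0.08239 − 0.0436) / 0.08239 ≈ 0.4708

PAF ≈ 0.471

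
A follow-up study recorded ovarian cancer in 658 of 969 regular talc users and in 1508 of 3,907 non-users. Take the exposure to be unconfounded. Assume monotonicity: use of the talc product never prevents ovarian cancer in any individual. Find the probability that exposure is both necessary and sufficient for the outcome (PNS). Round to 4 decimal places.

PNS ≈ 0.2931

p₁ = P(outcome | exposed) = 658/969 = 0.67905
p₀ = P(outcome | unexposed) = 1508/3907 = 0.38597
Under exogeneity and monotonicity, PNS = p₁ − p₀.
PNS = 0.67905 − 0.38597 = 0.29308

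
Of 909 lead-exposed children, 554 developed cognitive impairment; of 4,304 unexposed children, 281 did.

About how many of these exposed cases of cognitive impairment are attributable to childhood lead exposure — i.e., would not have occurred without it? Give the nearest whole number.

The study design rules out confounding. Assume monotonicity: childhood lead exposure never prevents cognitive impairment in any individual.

p₁ = P(outcome | exposed) = 554/909 = 0.60946
p₀ = P(outcome | unexposed) = 281/4304 = 0.065288
PN = (p₁ − p₀)/p₁ = (0.60946 − 0.065288) / 0.60946 ≈ 0.89288.
Attributable cases ≈ PN × (exposed cases) = 0.89288 × 554 ≈ 494.65.

about 495 cases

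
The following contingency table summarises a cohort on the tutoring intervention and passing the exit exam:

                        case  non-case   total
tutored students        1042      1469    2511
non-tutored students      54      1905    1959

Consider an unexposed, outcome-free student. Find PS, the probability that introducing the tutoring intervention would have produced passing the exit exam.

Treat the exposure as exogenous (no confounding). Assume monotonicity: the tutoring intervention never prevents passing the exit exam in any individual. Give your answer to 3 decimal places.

p₁ = P(outcome | exposed) = 1042/2511 = 0.41497
p₀ = P(outcome | unexposed) = 54/1959 = 0.027565
Under exogeneity and monotonicity, PS = (p₁ − p₀)/(1 − p₀).
PS = (0.41497 − 0.027565) / 0.97243 ≈ 0.3984

PS ≈ 0.398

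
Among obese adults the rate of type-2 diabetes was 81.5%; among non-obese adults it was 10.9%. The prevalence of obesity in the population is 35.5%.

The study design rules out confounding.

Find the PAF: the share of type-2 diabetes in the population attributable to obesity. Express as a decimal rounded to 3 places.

PAF ≈ 0.697

p₁ = 0.815, p₀ = 0.109.
Overall risk P(Y=1) = π·p₁ + (1−π)·p₀ = 0.355×0.815 + 0.645×0.109 = 0.35963.
Under exogeneity, PAF = [P(Y=1) − p₀] / P(Y=1).
PAF = (0.35963 − 0.109) / 0.35963 ≈ 0.6969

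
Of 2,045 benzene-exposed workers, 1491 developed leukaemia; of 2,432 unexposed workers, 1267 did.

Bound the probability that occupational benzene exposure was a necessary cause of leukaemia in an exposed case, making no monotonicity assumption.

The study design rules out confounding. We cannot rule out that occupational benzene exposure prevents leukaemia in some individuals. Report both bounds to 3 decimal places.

0.285 ≤ PN ≤ 0.657

p₁ = P(outcome | exposed) = 1491/2045 = 0.7291
p₀ = P(outcome | unexposed) = 1267/2432 = 0.52097
Under exogeneity alone the bounds on PN are max{0,(p₁−p₀)/p₁} ≤ PN ≤ min{1,(1−p₀)/p₁}.
  lower = (p₁ − p₀)/p₁ = 0.20812 / 0.7291 ≈ 0.2855
  upper = min{1, (1 − p₀)/p₁} = 0.47903 / 0.7291 ≈ 0.6570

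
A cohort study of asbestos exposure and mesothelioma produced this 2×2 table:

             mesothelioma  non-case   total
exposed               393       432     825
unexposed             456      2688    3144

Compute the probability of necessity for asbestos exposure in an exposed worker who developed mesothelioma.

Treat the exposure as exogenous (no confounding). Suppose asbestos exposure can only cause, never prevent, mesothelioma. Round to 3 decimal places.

PN ≈ 0.696

p₁ = P(outcome | exposed) = 393/825 = 0.47636
p₀ = P(outcome | unexposed) = 456/3144 = 0.14504
Under exogeneity and monotonicity, PN = (p₁ − p₀) / p₁.
PN = (0.47636 − 0.14504) / 0.47636 = 0.33133 / 0.47636 ≈ 0.6955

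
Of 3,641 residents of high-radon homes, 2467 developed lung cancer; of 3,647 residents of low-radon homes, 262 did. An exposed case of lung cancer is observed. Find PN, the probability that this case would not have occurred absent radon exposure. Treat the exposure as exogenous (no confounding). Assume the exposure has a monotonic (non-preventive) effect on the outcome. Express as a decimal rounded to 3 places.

p₁ = P(outcome | exposed) = 2467/3641 = 0.67756
p₀ = P(outcome | unexposed) = 262/3647 = 0.07184
Under exogeneity and monotonicity, PN = (p₁ − p₀) / p₁.
PN = (0.67756 − 0.07184) / 0.67756 = 0.60572 / 0.67756 ≈ 0.8940

PN ≈ 0.894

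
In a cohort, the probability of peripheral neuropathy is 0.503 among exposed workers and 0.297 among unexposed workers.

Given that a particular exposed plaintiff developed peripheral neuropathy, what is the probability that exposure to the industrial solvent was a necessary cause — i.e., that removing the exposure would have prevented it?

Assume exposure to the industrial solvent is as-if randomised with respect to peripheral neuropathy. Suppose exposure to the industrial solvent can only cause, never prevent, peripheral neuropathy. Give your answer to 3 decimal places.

Let p₁ = 0.503, p₀ = 0.297.
Under exogeneity and monotonicity, PN = (p₁ − p₀) / p₁.
PN = (0.503 − 0.297) / 0.503 = 0.206 / 0.503 ≈ 0.4095

PN ≈ 0.410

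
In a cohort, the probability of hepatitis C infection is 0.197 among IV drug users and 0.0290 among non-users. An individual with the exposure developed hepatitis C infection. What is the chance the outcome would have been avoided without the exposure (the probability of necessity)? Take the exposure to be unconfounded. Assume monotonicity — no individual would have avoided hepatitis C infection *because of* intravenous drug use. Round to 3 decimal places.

PN ≈ 0.853

Let p₁ = 0.197, p₀ = 0.029.
Under exogeneity and monotonicity, PN = (p₁ − p₀) / p₁.
PN = (0.197 − 0.029) / 0.197 = 0.168 / 0.197 ≈ 0.8528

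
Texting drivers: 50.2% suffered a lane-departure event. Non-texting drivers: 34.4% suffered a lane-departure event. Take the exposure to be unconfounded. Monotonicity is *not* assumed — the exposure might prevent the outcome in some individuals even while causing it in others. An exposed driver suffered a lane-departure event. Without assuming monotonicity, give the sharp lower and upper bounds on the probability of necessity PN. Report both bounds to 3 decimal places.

p₁ = 0.502, p₀ = 0.344.
Under exogeneity alone the bounds on PN are max{0,(p₁−p₀)/p₁} ≤ PN ≤ min{1,(1−p₀)/p₁}.
  lower = (p₁ − p₀)/p₁ = 0.158 / 0.502 ≈ 0.3147
  upper = min{1, (1 − p₀)/p₁} = 0.656 / 0.502 ≈ 1.3068 → capped at 1

0.315 ≤ PN ≤ 1.000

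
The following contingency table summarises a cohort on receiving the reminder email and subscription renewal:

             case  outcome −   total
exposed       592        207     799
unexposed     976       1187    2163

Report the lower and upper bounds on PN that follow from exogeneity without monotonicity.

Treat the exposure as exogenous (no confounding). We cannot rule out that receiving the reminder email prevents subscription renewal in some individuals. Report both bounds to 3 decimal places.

p₁ = P(outcome | exposed) = 592/799 = 0.74093
p₀ = P(outcome | unexposed) = 976/2163 = 0.45123
Under exogeneity alone the bounds on PN are max{0,(p₁−p₀)/p₁} ≤ PN ≤ min{1,(1−p₀)/p₁}.
  lower = (p₁ − p₀)/p₁ = 0.2897 / 0.74093 ≈ 0.3910
  upper = min{1, (1 − p₀)/p₁} = 0.54877 / 0.74093 ≈ 0.7407

0.391 ≤ PN ≤ 0.741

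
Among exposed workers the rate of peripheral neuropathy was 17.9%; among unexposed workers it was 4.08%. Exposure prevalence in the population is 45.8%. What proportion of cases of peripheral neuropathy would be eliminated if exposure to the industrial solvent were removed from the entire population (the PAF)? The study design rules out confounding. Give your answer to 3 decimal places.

PAF ≈ 0.608

p₁ = 0.179, p₀ = 0.0408.
Overall risk P(Y=1) = π·p₁ + (1−π)·p₀ = 0.458×0.179 + 0.542×0.0408 = 0.1041.
Under exogeneity, PAF = [P(Y=1) − p₀] / P(Y=1).
PAF = (0.1041 − 0.0408) / 0.1041 ≈ 0.6081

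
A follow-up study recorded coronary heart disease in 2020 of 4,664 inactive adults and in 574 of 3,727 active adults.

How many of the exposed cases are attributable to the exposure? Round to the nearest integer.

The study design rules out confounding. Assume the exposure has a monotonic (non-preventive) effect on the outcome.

about 1302 cases

p₁ = P(outcome | exposed) = 2020/4664 = 0.4331
p₀ = P(outcome | unexposed) = 574/3727 = 0.15401
PN = (p₁ − p₀)/p₁ = (0.4331 − 0.15401) / 0.4331 ≈ 0.64440.
Attributable cases ≈ PN × (exposed cases) = 0.64440 × 2020 ≈ 1301.69.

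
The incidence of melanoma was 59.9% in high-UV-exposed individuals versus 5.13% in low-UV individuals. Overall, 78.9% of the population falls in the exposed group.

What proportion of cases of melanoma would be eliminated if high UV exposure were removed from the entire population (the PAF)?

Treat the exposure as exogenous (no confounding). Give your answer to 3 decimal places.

p₁ = 0.599, p₀ = 0.0513.
Overall risk P(Y=1) = π·p₁ + (1−π)·p₀ = 0.789×0.599 + 0.211×0.0513 = 0.48344.
Under exogeneity, PAF = [P(Y=1) − p₀] / P(Y=1).
PAF = (0.48344 − 0.0513) / 0.48344 ≈ 0.8939

PAF ≈ 0.894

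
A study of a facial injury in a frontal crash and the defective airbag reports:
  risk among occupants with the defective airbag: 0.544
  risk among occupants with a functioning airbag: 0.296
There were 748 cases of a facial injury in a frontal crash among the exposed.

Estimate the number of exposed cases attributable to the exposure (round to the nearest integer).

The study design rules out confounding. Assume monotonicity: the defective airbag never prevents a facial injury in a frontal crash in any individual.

about 341 cases

Let p₁ = 0.544, p₀ = 0.296.
PN = (p₁ − p₀)/p₁ = (0.544 − 0.296) / 0.544 ≈ 0.45588.
Attributable cases ≈ PN × (exposed cases) = 0.45588 × 748 ≈ 341.00.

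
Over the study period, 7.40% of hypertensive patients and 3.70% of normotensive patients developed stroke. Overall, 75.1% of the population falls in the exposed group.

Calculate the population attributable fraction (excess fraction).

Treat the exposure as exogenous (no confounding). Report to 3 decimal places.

p₁ = 0.074, p₀ = 0.037.
Overall risk P(Y=1) = π·p₁ + (1−π)·p₀ = 0.751×0.074 + 0.249×0.037 = 0.064787.
Under exogeneity, PAF = [P(Y=1) − p₀] / P(Y=1).
PAF = (0.064787 − 0.037) / 0.064787 ≈ 0.4289

PAF ≈ 0.429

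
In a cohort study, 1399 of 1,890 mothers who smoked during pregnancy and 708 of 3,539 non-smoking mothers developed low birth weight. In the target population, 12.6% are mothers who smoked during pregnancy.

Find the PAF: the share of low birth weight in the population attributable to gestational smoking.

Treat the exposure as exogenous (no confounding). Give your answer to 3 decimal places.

PAF ≈ 0.254

p₁ = P(outcome | exposed) = 1399/1890 = 0.74021
p₀ = P(outcome | unexposed) = 708/3539 = 0.20006
Overall risk P(Y=1) = π·p₁ + (1−π)·p₀ = 0.126×0.74021 + 0.874×0.20006 = 0.26812.
Under exogeneity, PAF = [P(Y=1) − p₀] / P(Y=1).
PAF = (0.26812 − 0.20006) / 0.26812 ≈ 0.2538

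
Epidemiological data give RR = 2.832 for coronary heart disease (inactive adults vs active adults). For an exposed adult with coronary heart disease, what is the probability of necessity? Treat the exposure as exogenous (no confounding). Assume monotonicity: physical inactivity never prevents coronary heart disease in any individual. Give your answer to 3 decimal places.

PN ≈ 0.647

Under exogeneity and monotonicity, PN = (RR − 1) / RR = 1 − 1/RR.
PN = (2.832 − 1) / 2.832 = 1.832 / 2.832 ≈ 0.6469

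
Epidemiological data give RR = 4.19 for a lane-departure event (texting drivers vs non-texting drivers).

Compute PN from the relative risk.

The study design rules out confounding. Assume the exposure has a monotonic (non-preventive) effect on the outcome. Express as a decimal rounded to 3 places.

Under exogeneity and monotonicity, PN = (RR − 1) / RR = 1 − 1/RR.
PN = (4.19 − 1) / 4.19 = 3.19 / 4.19 ≈ 0.7613

PN ≈ 0.761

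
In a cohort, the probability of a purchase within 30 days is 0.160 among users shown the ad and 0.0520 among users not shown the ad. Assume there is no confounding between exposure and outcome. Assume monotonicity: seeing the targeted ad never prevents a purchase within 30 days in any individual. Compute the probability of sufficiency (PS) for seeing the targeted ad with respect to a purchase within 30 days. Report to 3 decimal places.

PS ≈ 0.114

Let p₁ = 0.16, p₀ = 0.052.
Under exogeneity and monotonicity, PS = (p₁ − p₀) / (1 − p₀).
PS = (0.16 − 0.052) / (1 − 0.052) = 0.108 / 0.948 ≈ 0.1139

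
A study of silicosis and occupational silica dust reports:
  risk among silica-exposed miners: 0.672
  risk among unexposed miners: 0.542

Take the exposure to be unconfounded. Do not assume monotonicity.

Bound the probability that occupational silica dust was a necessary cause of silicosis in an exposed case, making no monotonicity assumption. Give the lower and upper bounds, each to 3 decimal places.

Let p₁ = 0.672, p₀ = 0.542.
Under exogeneity alone the bounds on PN are max{0,(p₁−p₀)/p₁} ≤ PN ≤ min{1,(1−p₀)/p₁}.
  lower = (p₁ − p₀)/p₁ = 0.13 / 0.672 ≈ 0.1935
  upper = min{1, (1 − p₀)/p₁} = 0.458 / 0.672 ≈ 0.6815

0.193 ≤ PN ≤ 0.682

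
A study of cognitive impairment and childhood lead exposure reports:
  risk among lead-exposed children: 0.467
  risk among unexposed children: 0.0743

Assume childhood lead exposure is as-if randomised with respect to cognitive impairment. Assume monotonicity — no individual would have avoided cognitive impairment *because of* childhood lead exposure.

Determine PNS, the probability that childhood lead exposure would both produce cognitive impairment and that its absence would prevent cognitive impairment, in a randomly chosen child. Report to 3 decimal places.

Let p₁ = 0.467, p₀ = 0.0743.
Under exogeneity and monotonicity, PNS = p₁ − p₀.
PNS = 0.467 − 0.0743 = 0.3927

PNS ≈ 0.393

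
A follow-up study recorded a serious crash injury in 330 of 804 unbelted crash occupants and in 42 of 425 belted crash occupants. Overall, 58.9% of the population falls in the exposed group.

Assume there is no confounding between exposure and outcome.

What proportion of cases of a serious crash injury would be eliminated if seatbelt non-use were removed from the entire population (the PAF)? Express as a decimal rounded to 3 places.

p₁ = P(outcome | exposed) = 330/804 = 0.41045
p₀ = P(outcome | unexposed) = 42/425 = 0.098824
Overall risk P(Y=1) = π·p₁ + (1−π)·p₀ = 0.589×0.41045 + 0.411×0.098824 = 0.28237.
Under exogeneity, PAF = [P(Y=1) − p₀] / P(Y=1).
PAF = (0.28237 − 0.098824) / 0.28237 ≈ 0.6500

PAF ≈ 0.650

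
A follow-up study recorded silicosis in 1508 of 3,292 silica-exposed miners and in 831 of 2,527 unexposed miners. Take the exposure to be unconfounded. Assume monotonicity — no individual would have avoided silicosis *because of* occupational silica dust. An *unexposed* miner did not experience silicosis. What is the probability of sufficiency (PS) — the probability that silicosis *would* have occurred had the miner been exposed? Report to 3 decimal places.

p₁ = P(outcome | exposed) = 1508/3292 = 0.45808
p₀ = P(outcome | unexposed) = 831/2527 = 0.32885
Under exogeneity and monotonicity, PS = (p₁ − p₀) / (1 − p₀).
PS = (0.45808 − 0.32885) / (1 − 0.32885) = 0.12923 / 0.67115 ≈ 0.1926

PS ≈ 0.193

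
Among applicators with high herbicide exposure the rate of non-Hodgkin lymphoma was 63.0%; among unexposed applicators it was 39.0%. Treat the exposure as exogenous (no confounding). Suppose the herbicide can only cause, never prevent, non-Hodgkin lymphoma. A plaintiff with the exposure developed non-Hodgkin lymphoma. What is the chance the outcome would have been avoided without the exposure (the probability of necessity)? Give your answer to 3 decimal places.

PN ≈ 0.381

p₁ = 0.63, p₀ = 0.39.
Under exogeneity and monotonicity, PN = (p₁ − p₀) / p₁.
PN = (0.63 − 0.39) / 0.63 = 0.24 / 0.63 ≈ 0.3810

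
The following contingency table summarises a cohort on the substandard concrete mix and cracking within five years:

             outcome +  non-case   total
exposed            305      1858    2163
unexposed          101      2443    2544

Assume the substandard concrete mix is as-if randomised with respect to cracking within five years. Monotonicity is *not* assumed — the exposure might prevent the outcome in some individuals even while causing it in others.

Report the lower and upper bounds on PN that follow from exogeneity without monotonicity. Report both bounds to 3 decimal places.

0.718 ≤ PN ≤ 1.000

p₁ = P(outcome | exposed) = 305/2163 = 0.14101
p₀ = P(outcome | unexposed) = 101/2544 = 0.039701
Under exogeneity alone the bounds on PN are max{0,(p₁−p₀)/p₁} ≤ PN ≤ min{1,(1−p₀)/p₁}.
  lower = (p₁ − p₀)/p₁ = 0.10131 / 0.14101 ≈ 0.7184
  upper = min{1, (1 − p₀)/p₁} = 0.9603 / 0.14101 ≈ 6.8102 → capped at 1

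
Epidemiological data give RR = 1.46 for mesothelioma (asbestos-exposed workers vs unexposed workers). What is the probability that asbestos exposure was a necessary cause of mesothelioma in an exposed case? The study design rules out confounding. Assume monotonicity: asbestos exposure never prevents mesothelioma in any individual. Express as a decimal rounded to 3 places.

PN ≈ 0.315

Under exogeneity and monotonicity, PN = (RR − 1) / RR = 1 − 1/RR.
PN = (1.46 − 1) / 1.46 = 0.46 / 1.46 ≈ 0.3151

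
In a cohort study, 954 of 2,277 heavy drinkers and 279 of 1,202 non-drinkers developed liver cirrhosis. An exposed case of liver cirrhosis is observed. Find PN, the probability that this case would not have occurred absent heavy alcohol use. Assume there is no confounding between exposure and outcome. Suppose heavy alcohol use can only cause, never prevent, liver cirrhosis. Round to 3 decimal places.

p₁ = P(outcome | exposed) = 954/2277 = 0.41897
p₀ = P(outcome | unexposed) = 279/1202 = 0.23211
Under exogeneity and monotonicity, PN = (p₁ − p₀) / p₁.
PN = (0.41897 − 0.23211) / 0.41897 = 0.18686 / 0.41897 ≈ 0.4460

PN ≈ 0.446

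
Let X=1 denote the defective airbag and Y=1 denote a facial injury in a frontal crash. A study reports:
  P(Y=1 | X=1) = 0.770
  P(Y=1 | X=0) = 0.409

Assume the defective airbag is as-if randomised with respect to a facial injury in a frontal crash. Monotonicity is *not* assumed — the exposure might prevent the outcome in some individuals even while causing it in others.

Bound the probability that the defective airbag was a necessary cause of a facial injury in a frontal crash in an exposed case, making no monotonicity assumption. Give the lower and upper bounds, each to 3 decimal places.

0.469 ≤ PN ≤ 0.768

Let p₁ = 0.77, p₀ = 0.409.
Under exogeneity alone the bounds on PN are max{0,(p₁−p₀)/p₁} ≤ PN ≤ min{1,(1−p₀)/p₁}.
  lower = (p₁ − p₀)/p₁ = 0.361 / 0.77 ≈ 0.4688
  upper = min{1, (1 − p₀)/p₁} = 0.591 / 0.77 ≈ 0.7675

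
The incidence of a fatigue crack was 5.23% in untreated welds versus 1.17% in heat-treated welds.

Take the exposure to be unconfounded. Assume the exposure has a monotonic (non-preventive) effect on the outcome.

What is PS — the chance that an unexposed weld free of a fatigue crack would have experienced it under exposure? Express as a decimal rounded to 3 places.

p₁ = 0.0523, p₀ = 0.0117.
Under exogeneity and monotonicity, PS = (p₁ − p₀) / (1 − p₀).
PS = (0.0523 − 0.0117) / (1 − 0.0117) = 0.0406 / 0.9883 ≈ 0.0411

PS ≈ 0.041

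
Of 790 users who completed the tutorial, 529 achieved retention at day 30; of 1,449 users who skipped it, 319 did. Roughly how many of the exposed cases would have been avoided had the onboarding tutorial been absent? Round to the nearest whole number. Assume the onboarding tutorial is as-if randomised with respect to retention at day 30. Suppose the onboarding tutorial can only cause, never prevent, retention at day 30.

about 355 cases

p₁ = P(outcome | exposed) = 529/790 = 0.66962
p₀ = P(outcome | unexposed) = 319/1449 = 0.22015
PN = (p₁ − p₀)/p₁ = (0.66962 − 0.22015) / 0.66962 ≈ 0.67123.
Attributable cases ≈ PN × (exposed cases) = 0.67123 × 529 ≈ 355.08.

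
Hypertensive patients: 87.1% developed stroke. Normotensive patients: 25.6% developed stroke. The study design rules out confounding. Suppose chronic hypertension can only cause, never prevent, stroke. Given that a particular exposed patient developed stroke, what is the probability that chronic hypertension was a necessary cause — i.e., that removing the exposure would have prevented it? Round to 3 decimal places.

PN ≈ 0.706

p₁ = 0.871, p₀ = 0.256.
Under exogeneity and monotonicity, PN = (p₁ − p₀) / p₁.
PN = (0.871 − 0.256) / 0.871 = 0.615 / 0.871 ≈ 0.7061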